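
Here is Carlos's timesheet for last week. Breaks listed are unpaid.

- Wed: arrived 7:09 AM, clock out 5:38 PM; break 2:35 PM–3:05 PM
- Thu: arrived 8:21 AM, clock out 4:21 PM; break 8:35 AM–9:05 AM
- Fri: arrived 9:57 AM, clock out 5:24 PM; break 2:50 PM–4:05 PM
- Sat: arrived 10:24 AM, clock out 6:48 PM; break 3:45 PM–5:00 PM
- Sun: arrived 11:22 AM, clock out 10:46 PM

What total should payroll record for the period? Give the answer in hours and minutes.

42 h 14 min

Wed: 7:09 AM–5:38 PM = 10 h 29 min; less 30 min break → 9 h 59 min
Thu: 8:21 AM–4:21 PM = 8 h 0 min; less 30 min break → 7 h 30 min
Fri: 9:57 AM–5:24 PM = 7 h 27 min; less 75 min break → 6 h 12 min
Sat: 10:24 AM–6:48 PM = 8 h 24 min; less 75 min break → 7 h 9 min
Sun: 11:22 AM–10:46 PM = 11 h 24 min
Total: 9 h 59 min + 7 h 30 min + 6 h 12 min + 7 h 9 min + 11 h 24 min = 42 h 14 min.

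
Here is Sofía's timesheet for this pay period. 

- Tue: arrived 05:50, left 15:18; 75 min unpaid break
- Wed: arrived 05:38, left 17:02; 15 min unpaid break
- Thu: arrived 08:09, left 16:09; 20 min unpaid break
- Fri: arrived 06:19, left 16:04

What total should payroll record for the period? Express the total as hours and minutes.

Tue: 05:50–15:18 = 9 h 28 min; less 75 min break → 8 h 13 min
Wed: 05:38–17:02 = 11 h 24 min; less 15 min break → 11 h 9 min
Thu: 08:09–16:09 = 8 h 0 min; less 20 min break → 7 h 40 min
Fri: 06:19–16:04 = 9 h 45 min
Total: 8 h 13 min + 11 h 9 min + 7 h 40 min + 9 h 45 min = 36 h 47 min.

36 h 47 min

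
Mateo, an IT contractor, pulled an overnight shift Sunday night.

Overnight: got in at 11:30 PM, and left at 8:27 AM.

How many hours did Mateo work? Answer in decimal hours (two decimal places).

Overnight: 11:30 PM → midnight = 0 h 30 min; midnight → 8:27 AM = 8 h 27 min; span 8 h 57 min

8.95 hours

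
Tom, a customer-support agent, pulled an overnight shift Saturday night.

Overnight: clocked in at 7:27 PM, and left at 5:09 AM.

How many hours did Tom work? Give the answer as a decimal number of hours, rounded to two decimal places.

9.70 hours

Overnight: 7:27 PM → midnight = 4 h 33 min; midnight → 5:09 AM = 5 h 9 min; span 9 h 42 min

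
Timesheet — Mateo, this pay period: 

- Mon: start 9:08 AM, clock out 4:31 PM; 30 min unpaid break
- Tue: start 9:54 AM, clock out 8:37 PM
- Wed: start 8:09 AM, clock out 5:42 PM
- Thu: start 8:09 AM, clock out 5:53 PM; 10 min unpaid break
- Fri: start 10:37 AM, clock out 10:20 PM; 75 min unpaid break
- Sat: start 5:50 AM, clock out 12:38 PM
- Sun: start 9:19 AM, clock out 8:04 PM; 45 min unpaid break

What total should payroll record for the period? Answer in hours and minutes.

63 h 59 min

Mon: 9:08 AM–4:31 PM = 7 h 23 min; less 30 min break → 6 h 53 min
Tue: 9:54 AM–8:37 PM = 10 h 43 min
Wed: 8:09 AM–5:42 PM = 9 h 33 min
Thu: 8:09 AM–5:53 PM = 9 h 44 min; less 10 min break → 9 h 34 min
Fri: 10:37 AM–10:20 PM = 11 h 43 min; less 75 min break → 10 h 28 min
Sat: 5:50 AM–12:38 PM = 6 h 48 min
Sun: 9:19 AM–8:04 PM = 10 h 45 min; less 45 min break → 10 h 0 min
Total: 6 h 53 min + 10 h 43 min + 9 h 33 min + 9 h 34 min + 10 h 28 min + 6 h 48 min + 10 h 0 min = 63 h 59 min.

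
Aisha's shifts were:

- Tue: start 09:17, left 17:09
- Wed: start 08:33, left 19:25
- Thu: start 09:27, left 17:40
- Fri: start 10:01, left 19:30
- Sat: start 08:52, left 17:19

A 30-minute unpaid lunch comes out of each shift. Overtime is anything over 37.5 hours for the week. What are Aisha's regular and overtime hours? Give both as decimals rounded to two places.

Regular 37.50 hours, overtime 4.88 hours

Tue: 09:17–17:09 = 7 h 52 min; less 30 min break → 7 h 22 min
Wed: 08:33–19:25 = 10 h 52 min; less 30 min break → 10 h 22 min
Thu: 09:27–17:40 = 8 h 13 min; less 30 min break → 7 h 43 min
Fri: 10:01–19:30 = 9 h 29 min; less 30 min break → 8 h 59 min
Sat: 08:52–17:19 = 8 h 27 min; less 30 min break → 7 h 57 min
Total worked: 42 h 23 min = 42.38 h.
Threshold 37.5 h → overtime 4 h 53 min, regular 37 h 30 min.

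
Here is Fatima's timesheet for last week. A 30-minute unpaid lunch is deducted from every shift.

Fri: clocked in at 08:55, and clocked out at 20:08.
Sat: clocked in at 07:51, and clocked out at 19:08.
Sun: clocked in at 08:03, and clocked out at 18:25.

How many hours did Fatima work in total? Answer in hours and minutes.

Fri: 08:55–20:08 = 11 h 13 min; less 30 min break → 10 h 43 min
Sat: 07:51–19:08 = 11 h 17 min; less 30 min break → 10 h 47 min
Sun: 08:03–18:25 = 10 h 22 min; less 30 min break → 9 h 52 min
Total: 10 h 43 min + 10 h 47 min + 9 h 52 min = 31 h 22 min.

31 h 22 min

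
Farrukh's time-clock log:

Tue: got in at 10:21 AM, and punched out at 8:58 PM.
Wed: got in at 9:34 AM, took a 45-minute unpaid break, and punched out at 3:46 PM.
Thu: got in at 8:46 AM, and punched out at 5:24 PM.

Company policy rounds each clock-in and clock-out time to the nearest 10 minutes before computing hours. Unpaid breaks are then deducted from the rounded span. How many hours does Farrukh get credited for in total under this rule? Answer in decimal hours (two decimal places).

Tue: in 10:21 AM→10:20 AM, out 8:58 PM→9:00 PM; 10 h 40 min
Wed: in 9:34 AM→9:30 AM, out 3:46 PM→3:50 PM; 6 h 20 min − 45 min = 5 h 35 min
Thu: in 8:46 AM→8:50 AM, out 5:24 PM→5:20 PM; 8 h 30 min
Total credited: 24 h 45 min.

24.75 hours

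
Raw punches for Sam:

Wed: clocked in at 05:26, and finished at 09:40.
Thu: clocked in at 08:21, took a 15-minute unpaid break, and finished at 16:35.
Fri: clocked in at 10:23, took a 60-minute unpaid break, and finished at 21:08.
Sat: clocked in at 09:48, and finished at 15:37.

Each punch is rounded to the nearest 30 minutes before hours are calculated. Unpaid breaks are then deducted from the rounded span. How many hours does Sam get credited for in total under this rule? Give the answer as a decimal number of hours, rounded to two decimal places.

26.75 hours

Wed: in 05:26→05:30, out 09:40→09:30; 4 h 0 min
Thu: in 08:21→08:30, out 16:35→16:30; 8 h 0 min − 15 min = 7 h 45 min
Fri: in 10:23→10:30, out 21:08→21:00; 10 h 30 min − 60 min = 9 h 30 min
Sat: in 09:48→10:00, out 15:37→15:30; 5 h 30 min
Total credited: 26 h 45 min.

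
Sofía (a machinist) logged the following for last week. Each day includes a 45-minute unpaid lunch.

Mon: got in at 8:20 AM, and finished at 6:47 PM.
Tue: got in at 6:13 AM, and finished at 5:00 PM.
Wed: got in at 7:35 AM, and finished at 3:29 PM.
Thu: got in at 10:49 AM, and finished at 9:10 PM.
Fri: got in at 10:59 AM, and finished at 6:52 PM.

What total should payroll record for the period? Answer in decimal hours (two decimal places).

43.62 hours

Mon: 8:20 AM–6:47 PM = 10 h 27 min; less 45 min break → 9 h 42 min
Tue: 6:13 AM–5:00 PM = 10 h 47 min; less 45 min break → 10 h 2 min
Wed: 7:35 AM–3:29 PM = 7 h 54 min; less 45 min break → 7 h 9 min
Thu: 10:49 AM–9:10 PM = 10 h 21 min; less 45 min break → 9 h 36 min
Fri: 10:59 AM–6:52 PM = 7 h 53 min; less 45 min break → 7 h 8 min
Total: 9 h 42 min + 10 h 2 min + 7 h 9 min + 9 h 36 min + 7 h 8 min = 43 h 37 min.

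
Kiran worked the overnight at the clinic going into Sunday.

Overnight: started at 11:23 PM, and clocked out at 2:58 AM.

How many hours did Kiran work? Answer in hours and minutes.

Overnight: 11:23 PM → midnight = 0 h 37 min; midnight → 2:58 AM = 2 h 58 min; span 3 h 35 min

3 h 35 min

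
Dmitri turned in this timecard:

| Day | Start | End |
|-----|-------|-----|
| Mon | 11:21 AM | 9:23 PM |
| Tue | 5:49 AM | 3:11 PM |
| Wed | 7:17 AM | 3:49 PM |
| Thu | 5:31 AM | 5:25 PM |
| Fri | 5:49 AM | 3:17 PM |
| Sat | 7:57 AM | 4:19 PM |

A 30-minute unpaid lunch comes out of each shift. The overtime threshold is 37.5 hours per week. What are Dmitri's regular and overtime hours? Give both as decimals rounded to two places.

Mon: 11:21 AM–9:23 PM = 10 h 2 min; less 30 min break → 9 h 32 min
Tue: 5:49 AM–3:11 PM = 9 h 22 min; less 30 min break → 8 h 52 min
Wed: 7:17 AM–3:49 PM = 8 h 32 min; less 30 min break → 8 h 2 min
Thu: 5:31 AM–5:25 PM = 11 h 54 min; less 30 min break → 11 h 24 min
Fri: 5:49 AM–3:17 PM = 9 h 28 min; less 30 min break → 8 h 58 min
Sat: 7:57 AM–4:19 PM = 8 h 22 min; less 30 min break → 7 h 52 min
Total worked: 54 h 40 min = 54.67 h.
Threshold 37.5 h → overtime 17 h 10 min, regular 37 h 30 min.

Regular 37.50 hours, overtime 17.17 hours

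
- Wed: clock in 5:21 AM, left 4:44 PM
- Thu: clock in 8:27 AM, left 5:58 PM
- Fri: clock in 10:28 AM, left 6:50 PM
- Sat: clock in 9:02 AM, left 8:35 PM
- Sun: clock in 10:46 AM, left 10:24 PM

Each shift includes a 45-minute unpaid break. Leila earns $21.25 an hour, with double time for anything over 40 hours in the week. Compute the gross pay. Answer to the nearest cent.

Wed: 5:21 AM–4:44 PM = 11 h 23 min; less 45 min break → 10 h 38 min
Thu: 8:27 AM–5:58 PM = 9 h 31 min; less 45 min break → 8 h 46 min
Fri: 10:28 AM–6:50 PM = 8 h 22 min; less 45 min break → 7 h 37 min
Sat: 9:02 AM–8:35 PM = 11 h 33 min; less 45 min break → 10 h 48 min
Sun: 10:46 AM–10:24 PM = 11 h 38 min; less 45 min break → 10 h 53 min
Total worked: 48 h 42 min = 2922 min.
Regular 40 h 0 min = 2400 min at $21.25/h; overtime 8 h 42 min = 522 min at $42.50/h.
Pay = (2400 × $21.25 + 522 × $42.50) ÷ 60 = $1219.75.

$1219.75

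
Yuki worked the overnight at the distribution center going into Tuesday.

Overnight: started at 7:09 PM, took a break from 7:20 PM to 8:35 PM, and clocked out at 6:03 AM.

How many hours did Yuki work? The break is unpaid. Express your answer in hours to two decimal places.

Overnight: 7:09 PM → midnight = 4 h 51 min; midnight → 6:03 AM = 6 h 3 min; span 10 h 54 min; less 75 min break → 9 h 39 min

9.65 hours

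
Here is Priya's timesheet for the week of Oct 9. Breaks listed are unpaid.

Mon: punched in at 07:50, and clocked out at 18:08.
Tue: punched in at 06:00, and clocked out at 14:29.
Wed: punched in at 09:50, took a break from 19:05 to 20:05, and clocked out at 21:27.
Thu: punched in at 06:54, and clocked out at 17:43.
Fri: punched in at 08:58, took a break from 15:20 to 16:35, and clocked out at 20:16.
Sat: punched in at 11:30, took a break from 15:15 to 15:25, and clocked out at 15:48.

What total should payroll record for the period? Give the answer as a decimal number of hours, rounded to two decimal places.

Mon: 07:50–18:08 = 10 h 18 min
Tue: 06:00–14:29 = 8 h 29 min
Wed: 09:50–21:27 = 11 h 37 min; less 60 min break → 10 h 37 min
Thu: 06:54–17:43 = 10 h 49 min
Fri: 08:58–20:16 = 11 h 18 min; less 75 min break → 10 h 3 min
Sat: 11:30–15:48 = 4 h 18 min; less 10 min break → 4 h 8 min
Total: 10 h 18 min + 8 h 29 min + 10 h 37 min + 10 h 49 min + 10 h 3 min + 4 h 8 min = 54 h 24 min.

54.40 hours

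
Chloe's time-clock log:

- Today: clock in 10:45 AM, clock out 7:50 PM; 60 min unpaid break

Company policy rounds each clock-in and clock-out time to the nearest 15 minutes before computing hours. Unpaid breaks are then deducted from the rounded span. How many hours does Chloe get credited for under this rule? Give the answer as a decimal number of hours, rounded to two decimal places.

8.00 hours

Today: in 10:45 AM→10:45 AM, out 7:50 PM→7:45 PM; 9 h 0 min − 60 min = 8 h 0 min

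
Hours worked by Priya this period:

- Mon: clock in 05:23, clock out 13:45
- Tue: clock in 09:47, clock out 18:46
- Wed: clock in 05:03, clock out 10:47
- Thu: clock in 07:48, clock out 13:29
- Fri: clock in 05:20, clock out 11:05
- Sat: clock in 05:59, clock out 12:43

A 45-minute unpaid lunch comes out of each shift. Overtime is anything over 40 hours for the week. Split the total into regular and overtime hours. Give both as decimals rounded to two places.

Regular 36.75 hours, overtime 0.00 hours

Mon: 05:23–13:45 = 8 h 22 min; less 45 min break → 7 h 37 min
Tue: 09:47–18:46 = 8 h 59 min; less 45 min break → 8 h 14 min
Wed: 05:03–10:47 = 5 h 44 min; less 45 min break → 4 h 59 min
Thu: 07:48–13:29 = 5 h 41 min; less 45 min break → 4 h 56 min
Fri: 05:20–11:05 = 5 h 45 min; less 45 min break → 5 h 0 min
Sat: 05:59–12:43 = 6 h 44 min; less 45 min break → 5 h 59 min
Total worked: 36 h 45 min = 36.75 h.
Threshold 40 h → overtime 0 h 0 min, regular 36 h 45 min.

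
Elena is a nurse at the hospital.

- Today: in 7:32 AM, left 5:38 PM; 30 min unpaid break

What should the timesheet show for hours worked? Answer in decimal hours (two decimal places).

Today: 7:32 AM–5:38 PM = 10 h 6 min; less 30 min break → 9 h 36 min

9.60 hours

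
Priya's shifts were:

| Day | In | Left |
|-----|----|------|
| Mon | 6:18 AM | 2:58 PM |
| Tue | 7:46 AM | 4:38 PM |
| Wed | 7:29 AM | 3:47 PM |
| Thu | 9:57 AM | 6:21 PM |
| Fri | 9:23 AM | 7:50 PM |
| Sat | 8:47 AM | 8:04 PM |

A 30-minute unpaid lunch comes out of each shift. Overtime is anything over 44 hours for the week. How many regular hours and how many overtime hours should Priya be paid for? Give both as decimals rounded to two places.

Regular 44.00 hours, overtime 8.97 hours

Mon: 6:18 AM–2:58 PM = 8 h 40 min; less 30 min break → 8 h 10 min
Tue: 7:46 AM–4:38 PM = 8 h 52 min; less 30 min break → 8 h 22 min
Wed: 7:29 AM–3:47 PM = 8 h 18 min; less 30 min break → 7 h 48 min
Thu: 9:57 AM–6:21 PM = 8 h 24 min; less 30 min break → 7 h 54 min
Fri: 9:23 AM–7:50 PM = 10 h 27 min; less 30 min break → 9 h 57 min
Sat: 8:47 AM–8:04 PM = 11 h 17 min; less 30 min break → 10 h 47 min
Total worked: 52 h 58 min = 52.97 h.
Threshold 44 h → overtime 8 h 58 min, regular 44 h 0 min.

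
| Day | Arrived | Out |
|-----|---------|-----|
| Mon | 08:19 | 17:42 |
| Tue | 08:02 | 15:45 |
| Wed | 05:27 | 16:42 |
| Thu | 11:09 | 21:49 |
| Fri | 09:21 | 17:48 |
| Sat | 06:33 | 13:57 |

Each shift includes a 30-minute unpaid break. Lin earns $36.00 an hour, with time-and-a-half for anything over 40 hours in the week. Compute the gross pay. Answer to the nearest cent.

$2080.80

Mon: 08:19–17:42 = 9 h 23 min; less 30 min break → 8 h 53 min
Tue: 08:02–15:45 = 7 h 43 min; less 30 min break → 7 h 13 min
Wed: 05:27–16:42 = 11 h 15 min; less 30 min break → 10 h 45 min
Thu: 11:09–21:49 = 10 h 40 min; less 30 min break → 10 h 10 min
Fri: 09:21–17:48 = 8 h 27 min; less 30 min break → 7 h 57 min
Sat: 06:33–13:57 = 7 h 24 min; less 30 min break → 6 h 54 min
Total worked: 51 h 52 min = 3112 min.
Regular 40 h 0 min = 2400 min at $36.00/h; overtime 11 h 52 min = 712 min at $54.00/h.
Pay = (2400 × $36.00 + 712 × $54.00) ÷ 60 = $2080.80.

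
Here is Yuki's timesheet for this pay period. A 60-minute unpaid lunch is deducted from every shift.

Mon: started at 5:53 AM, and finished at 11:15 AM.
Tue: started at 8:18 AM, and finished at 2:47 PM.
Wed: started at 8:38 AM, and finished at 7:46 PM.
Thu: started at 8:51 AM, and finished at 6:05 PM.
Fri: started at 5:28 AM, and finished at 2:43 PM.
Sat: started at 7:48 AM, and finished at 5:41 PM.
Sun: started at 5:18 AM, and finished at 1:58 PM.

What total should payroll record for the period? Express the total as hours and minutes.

53 h 1 min

Mon: 5:53 AM–11:15 AM = 5 h 22 min; less 60 min break → 4 h 22 min
Tue: 8:18 AM–2:47 PM = 6 h 29 min; less 60 min break → 5 h 29 min
Wed: 8:38 AM–7:46 PM = 11 h 8 min; less 60 min break → 10 h 8 min
Thu: 8:51 AM–6:05 PM = 9 h 14 min; less 60 min break → 8 h 14 min
Fri: 5:28 AM–2:43 PM = 9 h 15 min; less 60 min break → 8 h 15 min
Sat: 7:48 AM–5:41 PM = 9 h 53 min; less 60 min break → 8 h 53 min
Sun: 5:18 AM–1:58 PM = 8 h 40 min; less 60 min break → 7 h 40 min
Total: 4 h 22 min + 5 h 29 min + 10 h 8 min + 8 h 14 min + 8 h 15 min + 8 h 53 min + 7 h 40 min = 53 h 1 min.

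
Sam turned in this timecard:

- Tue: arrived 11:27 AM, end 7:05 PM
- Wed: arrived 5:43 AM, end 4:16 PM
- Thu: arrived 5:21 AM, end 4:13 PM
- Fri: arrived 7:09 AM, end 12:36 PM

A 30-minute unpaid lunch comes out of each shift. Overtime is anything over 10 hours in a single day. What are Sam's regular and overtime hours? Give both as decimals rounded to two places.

Tue: 11:27 AM–7:05 PM = 7 h 38 min; less 30 min break → 7 h 8 min
Wed: 5:43 AM–4:16 PM = 10 h 33 min; less 30 min break → 10 h 3 min
Thu: 5:21 AM–4:13 PM = 10 h 52 min; less 30 min break → 10 h 22 min
Fri: 7:09 AM–12:36 PM = 5 h 27 min; less 30 min break → 4 h 57 min
Tue reg 7 h 8 min / OT 0 h 0 min; Wed reg 10 h 0 min / OT 0 h 3 min; Thu reg 10 h 0 min / OT 0 h 22 min; Fri reg 4 h 57 min / OT 0 h 0 min.
Totals: regular 32 h 5 min, overtime 0 h 25 min.

Regular 32.08 hours, overtime 0.42 hours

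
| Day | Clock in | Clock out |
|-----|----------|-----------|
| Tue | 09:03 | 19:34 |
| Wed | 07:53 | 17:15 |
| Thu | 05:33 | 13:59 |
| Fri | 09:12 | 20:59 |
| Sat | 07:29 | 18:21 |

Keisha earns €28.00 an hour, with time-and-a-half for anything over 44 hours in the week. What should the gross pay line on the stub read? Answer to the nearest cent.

€1524.60

Tue: 09:03–19:34 = 10 h 31 min
Wed: 07:53–17:15 = 9 h 22 min
Thu: 05:33–13:59 = 8 h 26 min
Fri: 09:12–20:59 = 11 h 47 min
Sat: 07:29–18:21 = 10 h 52 min
Total worked: 50 h 58 min = 3058 min.
Regular 44 h 0 min = 2640 min at €28.00/h; overtime 6 h 58 min = 418 min at €42.00/h.
Pay = (2640 × €28.00 + 418 × €42.00) ÷ 60 = €1524.60.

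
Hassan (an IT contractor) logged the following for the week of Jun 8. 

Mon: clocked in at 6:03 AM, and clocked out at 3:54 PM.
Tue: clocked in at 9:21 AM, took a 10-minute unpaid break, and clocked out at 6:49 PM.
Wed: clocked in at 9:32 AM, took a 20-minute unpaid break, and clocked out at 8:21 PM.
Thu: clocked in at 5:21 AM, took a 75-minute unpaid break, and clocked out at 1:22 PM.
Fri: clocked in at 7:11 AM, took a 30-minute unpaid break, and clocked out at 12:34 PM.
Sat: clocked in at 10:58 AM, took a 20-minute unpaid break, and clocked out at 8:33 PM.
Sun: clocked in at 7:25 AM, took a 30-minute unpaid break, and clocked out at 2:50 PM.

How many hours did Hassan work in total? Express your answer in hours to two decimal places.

Mon: 6:03 AM–3:54 PM = 9 h 51 min
Tue: 9:21 AM–6:49 PM = 9 h 28 min; less 10 min break → 9 h 18 min
Wed: 9:32 AM–8:21 PM = 10 h 49 min; less 20 min break → 10 h 29 min
Thu: 5:21 AM–1:22 PM = 8 h 1 min; less 75 min break → 6 h 46 min
Fri: 7:11 AM–12:34 PM = 5 h 23 min; less 30 min break → 4 h 53 min
Sat: 10:58 AM–8:33 PM = 9 h 35 min; less 20 min break → 9 h 15 min
Sun: 7:25 AM–2:50 PM = 7 h 25 min; less 30 min break → 6 h 55 min
Total: 9 h 51 min + 9 h 18 min + 10 h 29 min + 6 h 46 min + 4 h 53 min + 9 h 15 min + 6 h 55 min = 57 h 27 min.

57.45 hours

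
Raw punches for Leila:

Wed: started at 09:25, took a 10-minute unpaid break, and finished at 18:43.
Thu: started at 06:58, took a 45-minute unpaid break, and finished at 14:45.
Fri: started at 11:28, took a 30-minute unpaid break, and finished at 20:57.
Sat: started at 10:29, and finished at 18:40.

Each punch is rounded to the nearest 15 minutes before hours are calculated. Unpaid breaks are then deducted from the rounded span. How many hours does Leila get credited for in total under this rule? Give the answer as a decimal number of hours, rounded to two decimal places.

33.33 hours

Wed: in 09:25→09:30, out 18:43→18:45; 9 h 15 min − 10 min = 9 h 5 min
Thu: in 06:58→07:00, out 14:45→14:45; 7 h 45 min − 45 min = 7 h 0 min
Fri: in 11:28→11:30, out 20:57→21:00; 9 h 30 min − 30 min = 9 h 0 min
Sat: in 10:29→10:30, out 18:40→18:45; 8 h 15 min
Total credited: 33 h 20 min.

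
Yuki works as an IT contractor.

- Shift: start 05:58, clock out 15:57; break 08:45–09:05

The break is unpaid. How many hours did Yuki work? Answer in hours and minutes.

9 h 39 min

Shift: 05:58–15:57 = 9 h 59 min; less 20 min break → 9 h 39 min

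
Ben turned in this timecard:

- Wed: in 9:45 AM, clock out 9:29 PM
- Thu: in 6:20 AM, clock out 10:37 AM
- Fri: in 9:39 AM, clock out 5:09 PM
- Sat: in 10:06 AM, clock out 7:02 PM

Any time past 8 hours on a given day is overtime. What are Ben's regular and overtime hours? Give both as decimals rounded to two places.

Wed: 9:45 AM–9:29 PM = 11 h 44 min
Thu: 6:20 AM–10:37 AM = 4 h 17 min
Fri: 9:39 AM–5:09 PM = 7 h 30 min
Sat: 10:06 AM–7:02 PM = 8 h 56 min
Wed reg 8 h 0 min / OT 3 h 44 min; Thu reg 4 h 17 min / OT 0 h 0 min; Fri reg 7 h 30 min / OT 0 h 0 min; Sat reg 8 h 0 min / OT 0 h 56 min.
Totals: regular 27 h 47 min, overtime 4 h 40 min.

Regular 27.78 hours, overtime 4.67 hours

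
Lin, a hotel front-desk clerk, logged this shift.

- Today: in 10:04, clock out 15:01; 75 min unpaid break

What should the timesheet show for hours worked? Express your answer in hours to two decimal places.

3.70 hours

Today: 10:04–15:01 = 4 h 57 min; less 75 min break → 3 h 42 min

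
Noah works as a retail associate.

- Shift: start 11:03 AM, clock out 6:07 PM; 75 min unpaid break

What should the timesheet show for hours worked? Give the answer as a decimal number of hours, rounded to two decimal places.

Shift: 11:03 AM–6:07 PM = 7 h 4 min; less 75 min break → 5 h 49 min

5.82 hours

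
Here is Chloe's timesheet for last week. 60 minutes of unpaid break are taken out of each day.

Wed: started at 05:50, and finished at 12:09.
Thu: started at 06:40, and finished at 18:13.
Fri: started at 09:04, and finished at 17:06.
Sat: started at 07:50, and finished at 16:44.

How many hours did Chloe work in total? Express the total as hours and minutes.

Wed: 05:50–12:09 = 6 h 19 min; less 60 min break → 5 h 19 min
Thu: 06:40–18:13 = 11 h 33 min; less 60 min break → 10 h 33 min
Fri: 09:04–17:06 = 8 h 2 min; less 60 min break → 7 h 2 min
Sat: 07:50–16:44 = 8 h 54 min; less 60 min break → 7 h 54 min
Total: 5 h 19 min + 10 h 33 min + 7 h 2 min + 7 h 54 min = 30 h 48 min.

30 h 48 min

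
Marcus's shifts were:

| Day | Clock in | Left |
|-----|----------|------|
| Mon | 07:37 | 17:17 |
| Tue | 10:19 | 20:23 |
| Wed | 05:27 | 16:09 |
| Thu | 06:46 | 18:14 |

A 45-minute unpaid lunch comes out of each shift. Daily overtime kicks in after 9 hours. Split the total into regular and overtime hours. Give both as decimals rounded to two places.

Mon: 07:37–17:17 = 9 h 40 min; less 45 min break → 8 h 55 min
Tue: 10:19–20:23 = 10 h 4 min; less 45 min break → 9 h 19 min
Wed: 05:27–16:09 = 10 h 42 min; less 45 min break → 9 h 57 min
Thu: 06:46–18:14 = 11 h 28 min; less 45 min break → 10 h 43 min
Mon reg 8 h 55 min / OT 0 h 0 min; Tue reg 9 h 0 min / OT 0 h 19 min; Wed reg 9 h 0 min / OT 0 h 57 min; Thu reg 9 h 0 min / OT 1 h 43 min.
Totals: regular 35 h 55 min, overtime 2 h 59 min.

Regular 35.92 hours, overtime 2.98 hours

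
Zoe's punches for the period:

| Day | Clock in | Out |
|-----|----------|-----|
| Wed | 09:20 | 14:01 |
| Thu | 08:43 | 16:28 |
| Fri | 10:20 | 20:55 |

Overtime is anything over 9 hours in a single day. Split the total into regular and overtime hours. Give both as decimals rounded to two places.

Wed: 09:20–14:01 = 4 h 41 min
Thu: 08:43–16:28 = 7 h 45 min
Fri: 10:20–20:55 = 10 h 35 min
Wed reg 4 h 41 min / OT 0 h 0 min; Thu reg 7 h 45 min / OT 0 h 0 min; Fri reg 9 h 0 min / OT 1 h 35 min.
Totals: regular 21 h 26 min, overtime 1 h 35 min.

Regular 21.43 hours, overtime 1.58 hours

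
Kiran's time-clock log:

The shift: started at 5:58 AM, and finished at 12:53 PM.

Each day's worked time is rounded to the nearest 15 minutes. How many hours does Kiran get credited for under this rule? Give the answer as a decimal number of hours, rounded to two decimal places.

7.00 hours

The shift: 5:58 AM–12:53 PM = 6 h 55 min → rounds to 7 h 0 min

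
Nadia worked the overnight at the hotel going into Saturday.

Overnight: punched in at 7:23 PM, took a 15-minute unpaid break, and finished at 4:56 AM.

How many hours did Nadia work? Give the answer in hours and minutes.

Overnight: 7:23 PM → midnight = 4 h 37 min; midnight → 4:56 AM = 4 h 56 min; span 9 h 33 min; less 15 min break → 9 h 18 min

9 h 18 min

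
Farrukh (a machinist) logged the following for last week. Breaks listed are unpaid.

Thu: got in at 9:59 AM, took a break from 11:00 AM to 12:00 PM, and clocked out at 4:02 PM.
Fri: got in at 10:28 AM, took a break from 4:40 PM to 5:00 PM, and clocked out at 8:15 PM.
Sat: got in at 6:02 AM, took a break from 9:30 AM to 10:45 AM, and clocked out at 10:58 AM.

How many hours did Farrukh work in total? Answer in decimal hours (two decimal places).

Thu: 9:59 AM–4:02 PM = 6 h 3 min; less 60 min break → 5 h 3 min
Fri: 10:28 AM–8:15 PM = 9 h 47 min; less 20 min break → 9 h 27 min
Sat: 6:02 AM–10:58 AM = 4 h 56 min; less 75 min break → 3 h 41 min
Total: 5 h 3 min + 9 h 27 min + 3 h 41 min = 18 h 11 min.

18.18 hours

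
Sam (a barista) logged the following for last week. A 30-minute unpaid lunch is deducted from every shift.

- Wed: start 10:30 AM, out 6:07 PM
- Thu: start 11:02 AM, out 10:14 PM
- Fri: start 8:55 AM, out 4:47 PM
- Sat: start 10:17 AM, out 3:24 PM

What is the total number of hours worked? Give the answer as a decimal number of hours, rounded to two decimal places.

Wed: 10:30 AM–6:07 PM = 7 h 37 min; less 30 min break → 7 h 7 min
Thu: 11:02 AM–10:14 PM = 11 h 12 min; less 30 min break → 10 h 42 min
Fri: 8:55 AM–4:47 PM = 7 h 52 min; less 30 min break → 7 h 22 min
Sat: 10:17 AM–3:24 PM = 5 h 7 min; less 30 min break → 4 h 37 min
Total: 7 h 7 min + 10 h 42 min + 7 h 22 min + 4 h 37 min = 29 h 48 min.

29.80 hours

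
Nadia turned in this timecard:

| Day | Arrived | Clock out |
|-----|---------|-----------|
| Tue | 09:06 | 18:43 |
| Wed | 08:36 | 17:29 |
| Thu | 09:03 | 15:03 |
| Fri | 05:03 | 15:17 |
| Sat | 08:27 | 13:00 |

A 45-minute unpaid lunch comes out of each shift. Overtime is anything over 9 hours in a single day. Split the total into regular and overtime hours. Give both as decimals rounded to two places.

Tue: 09:06–18:43 = 9 h 37 min; less 45 min break → 8 h 52 min
Wed: 08:36–17:29 = 8 h 53 min; less 45 min break → 8 h 8 min
Thu: 09:03–15:03 = 6 h 0 min; less 45 min break → 5 h 15 min
Fri: 05:03–15:17 = 10 h 14 min; less 45 min break → 9 h 29 min
Sat: 08:27–13:00 = 4 h 33 min; less 45 min break → 3 h 48 min
Tue reg 8 h 52 min / OT 0 h 0 min; Wed reg 8 h 8 min / OT 0 h 0 min; Thu reg 5 h 15 min / OT 0 h 0 min; Fri reg 9 h 0 min / OT 0 h 29 min; Sat reg 3 h 48 min / OT 0 h 0 min.
Totals: regular 35 h 3 min, overtime 0 h 29 min.

Regular 35.05 hours, overtime 0.48 hours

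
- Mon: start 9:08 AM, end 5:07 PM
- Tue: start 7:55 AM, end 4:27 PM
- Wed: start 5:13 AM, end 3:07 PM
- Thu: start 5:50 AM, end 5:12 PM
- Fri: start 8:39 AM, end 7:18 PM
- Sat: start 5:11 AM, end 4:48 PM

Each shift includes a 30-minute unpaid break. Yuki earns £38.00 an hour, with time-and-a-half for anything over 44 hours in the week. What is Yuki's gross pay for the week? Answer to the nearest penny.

Mon: 9:08 AM–5:07 PM = 7 h 59 min; less 30 min break → 7 h 29 min
Tue: 7:55 AM–4:27 PM = 8 h 32 min; less 30 min break → 8 h 2 min
Wed: 5:13 AM–3:07 PM = 9 h 54 min; less 30 min break → 9 h 24 min
Thu: 5:50 AM–5:12 PM = 11 h 22 min; less 30 min break → 10 h 52 min
Fri: 8:39 AM–7:18 PM = 10 h 39 min; less 30 min break → 10 h 9 min
Sat: 5:11 AM–4:48 PM = 11 h 37 min; less 30 min break → 11 h 7 min
Total worked: 57 h 3 min = 3423 min.
Regular 44 h 0 min = 2640 min at £38.00/h; overtime 13 h 3 min = 783 min at £57.00/h.
Pay = (2640 × £38.00 + 783 × £57.00) ÷ 60 = £2415.85.

£2415.85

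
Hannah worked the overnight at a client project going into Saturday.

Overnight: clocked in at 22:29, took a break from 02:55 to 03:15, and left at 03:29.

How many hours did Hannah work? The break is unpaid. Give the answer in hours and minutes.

Overnight: 22:29 → midnight = 1 h 31 min; midnight → 03:29 = 3 h 29 min; span 5 h 0 min; less 20 min break → 4 h 40 min

4 h 40 min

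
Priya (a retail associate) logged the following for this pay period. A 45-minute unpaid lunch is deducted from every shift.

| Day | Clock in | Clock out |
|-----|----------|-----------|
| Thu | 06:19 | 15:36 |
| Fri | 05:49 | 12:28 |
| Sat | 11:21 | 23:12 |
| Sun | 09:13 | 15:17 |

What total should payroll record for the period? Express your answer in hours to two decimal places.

30.85 hours

Thu: 06:19–15:36 = 9 h 17 min; less 45 min break → 8 h 32 min
Fri: 05:49–12:28 = 6 h 39 min; less 45 min break → 5 h 54 min
Sat: 11:21–23:12 = 11 h 51 min; less 45 min break → 11 h 6 min
Sun: 09:13–15:17 = 6 h 4 min; less 45 min break → 5 h 19 min
Total: 8 h 32 min + 5 h 54 min + 11 h 6 min + 5 h 19 min = 30 h 51 min.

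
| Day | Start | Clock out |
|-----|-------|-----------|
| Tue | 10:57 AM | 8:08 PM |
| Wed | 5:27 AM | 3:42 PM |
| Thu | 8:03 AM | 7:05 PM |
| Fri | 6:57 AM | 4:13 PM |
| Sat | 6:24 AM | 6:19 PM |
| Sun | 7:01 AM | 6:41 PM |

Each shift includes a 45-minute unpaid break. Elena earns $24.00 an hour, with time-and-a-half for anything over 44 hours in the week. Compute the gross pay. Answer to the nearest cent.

$1589.40

Tue: 10:57 AM–8:08 PM = 9 h 11 min; less 45 min break → 8 h 26 min
Wed: 5:27 AM–3:42 PM = 10 h 15 min; less 45 min break → 9 h 30 min
Thu: 8:03 AM–7:05 PM = 11 h 2 min; less 45 min break → 10 h 17 min
Fri: 6:57 AM–4:13 PM = 9 h 16 min; less 45 min break → 8 h 31 min
Sat: 6:24 AM–6:19 PM = 11 h 55 min; less 45 min break → 11 h 10 min
Sun: 7:01 AM–6:41 PM = 11 h 40 min; less 45 min break → 10 h 55 min
Total worked: 58 h 49 min = 3529 min.
Regular 44 h 0 min = 2640 min at $24.00/h; overtime 14 h 49 min = 889 min at $36.00/h.
Pay = (2640 × $24.00 + 889 × $36.00) ÷ 60 = $1589.40.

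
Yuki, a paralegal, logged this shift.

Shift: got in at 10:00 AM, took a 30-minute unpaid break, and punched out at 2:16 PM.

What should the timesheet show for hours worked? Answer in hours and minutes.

3 h 46 min

Shift: 10:00 AM–2:16 PM = 4 h 16 min; less 30 min break → 3 h 46 min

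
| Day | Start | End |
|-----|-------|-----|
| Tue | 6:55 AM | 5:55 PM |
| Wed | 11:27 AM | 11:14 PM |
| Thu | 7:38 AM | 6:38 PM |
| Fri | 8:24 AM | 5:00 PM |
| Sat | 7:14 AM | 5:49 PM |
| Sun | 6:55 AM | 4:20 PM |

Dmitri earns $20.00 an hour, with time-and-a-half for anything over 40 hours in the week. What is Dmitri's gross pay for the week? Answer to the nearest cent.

Tue: 6:55 AM–5:55 PM = 11 h 0 min
Wed: 11:27 AM–11:14 PM = 11 h 47 min
Thu: 7:38 AM–6:38 PM = 11 h 0 min
Fri: 8:24 AM–5:00 PM = 8 h 36 min
Sat: 7:14 AM–5:49 PM = 10 h 35 min
Sun: 6:55 AM–4:20 PM = 9 h 25 min
Total worked: 62 h 23 min = 3743 min.
Regular 40 h 0 min = 2400 min at $20.00/h; overtime 22 h 23 min = 1343 min at $30.00/h.
Pay = (2400 × $20.00 + 1343 × $30.00) ÷ 60 = $1471.50.

$1471.50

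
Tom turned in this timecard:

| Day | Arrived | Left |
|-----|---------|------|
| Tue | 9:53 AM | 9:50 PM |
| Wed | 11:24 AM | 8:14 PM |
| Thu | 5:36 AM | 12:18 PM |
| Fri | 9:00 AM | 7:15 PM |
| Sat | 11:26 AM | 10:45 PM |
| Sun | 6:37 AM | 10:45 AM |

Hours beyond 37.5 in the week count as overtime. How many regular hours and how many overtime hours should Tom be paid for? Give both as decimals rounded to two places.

Regular 37.50 hours, overtime 15.68 hours

Tue: 9:53 AM–9:50 PM = 11 h 57 min
Wed: 11:24 AM–8:14 PM = 8 h 50 min
Thu: 5:36 AM–12:18 PM = 6 h 42 min
Fri: 9:00 AM–7:15 PM = 10 h 15 min
Sat: 11:26 AM–10:45 PM = 11 h 19 min
Sun: 6:37 AM–10:45 AM = 4 h 8 min
Total worked: 53 h 11 min = 53.18 h.
Threshold 37.5 h → overtime 15 h 41 min, regular 37 h 30 min.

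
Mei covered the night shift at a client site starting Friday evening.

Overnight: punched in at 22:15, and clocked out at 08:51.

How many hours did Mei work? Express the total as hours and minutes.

Overnight: 22:15 → midnight = 1 h 45 min; midnight → 08:51 = 8 h 51 min; span 10 h 36 min

10 h 36 min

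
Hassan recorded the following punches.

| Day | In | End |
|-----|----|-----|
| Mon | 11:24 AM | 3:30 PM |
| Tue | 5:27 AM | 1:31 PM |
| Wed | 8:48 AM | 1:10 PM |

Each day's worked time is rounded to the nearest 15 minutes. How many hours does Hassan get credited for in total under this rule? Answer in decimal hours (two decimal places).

16.25 hours

Mon: 11:24 AM–3:30 PM = 4 h 6 min → rounds to 4 h 0 min
Tue: 5:27 AM–1:31 PM = 8 h 4 min → rounds to 8 h 0 min
Wed: 8:48 AM–1:10 PM = 4 h 22 min → rounds to 4 h 15 min
Total credited: 16 h 15 min.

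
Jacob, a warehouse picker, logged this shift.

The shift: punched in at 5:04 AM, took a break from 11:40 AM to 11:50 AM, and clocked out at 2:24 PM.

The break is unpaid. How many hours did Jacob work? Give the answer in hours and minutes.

The shift: 5:04 AM–2:24 PM = 9 h 20 min; less 10 min break → 9 h 10 min

9 h 10 min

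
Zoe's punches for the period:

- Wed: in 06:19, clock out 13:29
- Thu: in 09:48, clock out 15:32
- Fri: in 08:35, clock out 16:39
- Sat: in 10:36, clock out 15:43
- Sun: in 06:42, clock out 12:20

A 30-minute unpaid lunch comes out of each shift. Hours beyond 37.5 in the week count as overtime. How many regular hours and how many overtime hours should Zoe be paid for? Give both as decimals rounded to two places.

Regular 29.22 hours, overtime 0.00 hours

Wed: 06:19–13:29 = 7 h 10 min; less 30 min break → 6 h 40 min
Thu: 09:48–15:32 = 5 h 44 min; less 30 min break → 5 h 14 min
Fri: 08:35–16:39 = 8 h 4 min; less 30 min break → 7 h 34 min
Sat: 10:36–15:43 = 5 h 7 min; less 30 min break → 4 h 37 min
Sun: 06:42–12:20 = 5 h 38 min; less 30 min break → 5 h 8 min
Total worked: 29 h 13 min = 29.22 h.
Threshold 37.5 h → overtime 0 h 0 min, regular 29 h 13 min.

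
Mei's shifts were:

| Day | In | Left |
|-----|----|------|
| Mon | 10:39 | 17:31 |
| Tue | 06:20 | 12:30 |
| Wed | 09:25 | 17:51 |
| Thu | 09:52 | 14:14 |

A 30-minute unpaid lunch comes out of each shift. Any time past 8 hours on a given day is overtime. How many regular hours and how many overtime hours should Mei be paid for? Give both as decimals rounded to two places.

Regular 23.83 hours, overtime 0.00 hours

Mon: 10:39–17:31 = 6 h 52 min; less 30 min break → 6 h 22 min
Tue: 06:20–12:30 = 6 h 10 min; less 30 min break → 5 h 40 min
Wed: 09:25–17:51 = 8 h 26 min; less 30 min break → 7 h 56 min
Thu: 09:52–14:14 = 4 h 22 min; less 30 min break → 3 h 52 min
Mon reg 6 h 22 min / OT 0 h 0 min; Tue reg 5 h 40 min / OT 0 h 0 min; Wed reg 7 h 56 min / OT 0 h 0 min; Thu reg 3 h 52 min / OT 0 h 0 min.
Totals: regular 23 h 50 min, overtime 0 h 0 min.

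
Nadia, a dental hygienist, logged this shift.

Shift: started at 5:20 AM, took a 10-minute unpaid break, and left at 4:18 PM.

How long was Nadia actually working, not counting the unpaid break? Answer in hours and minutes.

10 h 48 min

Shift: 5:20 AM–4:18 PM = 10 h 58 min; less 10 min break → 10 h 48 min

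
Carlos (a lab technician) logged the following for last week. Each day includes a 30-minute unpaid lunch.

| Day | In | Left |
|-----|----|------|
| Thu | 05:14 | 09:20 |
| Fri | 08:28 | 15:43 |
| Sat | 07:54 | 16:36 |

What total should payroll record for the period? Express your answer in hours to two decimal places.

Thu: 05:14–09:20 = 4 h 6 min; less 30 min break → 3 h 36 min
Fri: 08:28–15:43 = 7 h 15 min; less 30 min break → 6 h 45 min
Sat: 07:54–16:36 = 8 h 42 min; less 30 min break → 8 h 12 min
Total: 3 h 36 min + 6 h 45 min + 8 h 12 min = 18 h 33 min.

18.55 hours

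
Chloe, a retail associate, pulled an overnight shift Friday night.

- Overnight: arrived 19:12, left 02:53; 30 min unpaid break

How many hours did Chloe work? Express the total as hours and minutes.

Overnight: 19:12 → midnight = 4 h 48 min; midnight → 02:53 = 2 h 53 min; span 7 h 41 min; less 30 min break → 7 h 11 min

7 h 11 min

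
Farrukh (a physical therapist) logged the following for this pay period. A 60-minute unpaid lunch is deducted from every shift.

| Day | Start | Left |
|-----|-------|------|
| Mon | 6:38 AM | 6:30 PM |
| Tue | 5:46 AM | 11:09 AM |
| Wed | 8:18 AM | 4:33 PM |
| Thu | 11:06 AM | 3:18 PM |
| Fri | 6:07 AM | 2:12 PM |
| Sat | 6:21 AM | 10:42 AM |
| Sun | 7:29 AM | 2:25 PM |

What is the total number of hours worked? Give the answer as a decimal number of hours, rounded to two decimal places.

42.07 hours

Mon: 6:38 AM–6:30 PM = 11 h 52 min; less 60 min break → 10 h 52 min
Tue: 5:46 AM–11:09 AM = 5 h 23 min; less 60 min break → 4 h 23 min
Wed: 8:18 AM–4:33 PM = 8 h 15 min; less 60 min break → 7 h 15 min
Thu: 11:06 AM–3:18 PM = 4 h 12 min; less 60 min break → 3 h 12 min
Fri: 6:07 AM–2:12 PM = 8 h 5 min; less 60 min break → 7 h 5 min
Sat: 6:21 AM–10:42 AM = 4 h 21 min; less 60 min break → 3 h 21 min
Sun: 7:29 AM–2:25 PM = 6 h 56 min; less 60 min break → 5 h 56 min
Total: 10 h 52 min + 4 h 23 min + 7 h 15 min + 3 h 12 min + 7 h 5 min + 3 h 21 min + 5 h 56 min = 42 h 4 min.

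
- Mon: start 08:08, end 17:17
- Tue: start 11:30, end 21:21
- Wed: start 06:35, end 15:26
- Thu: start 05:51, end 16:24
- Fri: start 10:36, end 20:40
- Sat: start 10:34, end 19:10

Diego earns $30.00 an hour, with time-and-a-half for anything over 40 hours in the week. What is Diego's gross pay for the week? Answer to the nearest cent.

Mon: 08:08–17:17 = 9 h 9 min
Tue: 11:30–21:21 = 9 h 51 min
Wed: 06:35–15:26 = 8 h 51 min
Thu: 05:51–16:24 = 10 h 33 min
Fri: 10:36–20:40 = 10 h 4 min
Sat: 10:34–19:10 = 8 h 36 min
Total worked: 57 h 4 min = 3424 min.
Regular 40 h 0 min = 2400 min at $30.00/h; overtime 17 h 4 min = 1024 min at $45.00/h.
Pay = (2400 × $30.00 + 1024 × $45.00) ÷ 60 = $1968.00.

$1968.00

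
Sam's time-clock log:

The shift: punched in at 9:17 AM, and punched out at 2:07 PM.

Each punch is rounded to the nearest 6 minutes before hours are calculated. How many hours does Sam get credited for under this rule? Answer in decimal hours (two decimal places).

The shift: in 9:17 AM→9:18 AM, out 2:07 PM→2:06 PM; 4 h 48 min

4.80 hours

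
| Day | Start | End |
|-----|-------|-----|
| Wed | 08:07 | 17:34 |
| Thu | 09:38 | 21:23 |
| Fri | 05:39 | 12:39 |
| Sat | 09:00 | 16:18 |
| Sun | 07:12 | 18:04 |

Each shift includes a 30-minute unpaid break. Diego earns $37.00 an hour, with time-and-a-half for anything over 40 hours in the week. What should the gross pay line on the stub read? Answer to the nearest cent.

$1694.60

Wed: 08:07–17:34 = 9 h 27 min; less 30 min break → 8 h 57 min
Thu: 09:38–21:23 = 11 h 45 min; less 30 min break → 11 h 15 min
Fri: 05:39–12:39 = 7 h 0 min; less 30 min break → 6 h 30 min
Sat: 09:00–16:18 = 7 h 18 min; less 30 min break → 6 h 48 min
Sun: 07:12–18:04 = 10 h 52 min; less 30 min break → 10 h 22 min
Total worked: 43 h 52 min = 2632 min.
Regular 40 h 0 min = 2400 min at $37.00/h; overtime 3 h 52 min = 232 min at $55.50/h.
Pay = (2400 × $37.00 + 232 × $55.50) ÷ 60 = $1694.60.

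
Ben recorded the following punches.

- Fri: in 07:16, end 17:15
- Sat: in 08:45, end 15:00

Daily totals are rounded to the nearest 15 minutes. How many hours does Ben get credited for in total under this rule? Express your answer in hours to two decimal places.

Fri: 07:16–17:15 = 9 h 59 min → rounds to 10 h 0 min
Sat: 08:45–15:00 = 6 h 15 min → rounds to 6 h 15 min
Total credited: 16 h 15 min.

16.25 hours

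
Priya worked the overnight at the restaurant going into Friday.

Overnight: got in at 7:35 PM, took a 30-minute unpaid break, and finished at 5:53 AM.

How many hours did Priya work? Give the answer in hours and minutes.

9 h 48 min

Overnight: 7:35 PM → midnight = 4 h 25 min; midnight → 5:53 AM = 5 h 53 min; span 10 h 18 min; less 30 min break → 9 h 48 min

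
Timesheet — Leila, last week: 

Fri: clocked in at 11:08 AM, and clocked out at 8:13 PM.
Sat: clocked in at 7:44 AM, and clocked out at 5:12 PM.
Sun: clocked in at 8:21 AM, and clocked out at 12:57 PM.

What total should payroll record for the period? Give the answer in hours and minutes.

Fri: 11:08 AM–8:13 PM = 9 h 5 min
Sat: 7:44 AM–5:12 PM = 9 h 28 min
Sun: 8:21 AM–12:57 PM = 4 h 36 min
Total: 9 h 5 min + 9 h 28 min + 4 h 36 min = 23 h 9 min.

23 h 9 min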